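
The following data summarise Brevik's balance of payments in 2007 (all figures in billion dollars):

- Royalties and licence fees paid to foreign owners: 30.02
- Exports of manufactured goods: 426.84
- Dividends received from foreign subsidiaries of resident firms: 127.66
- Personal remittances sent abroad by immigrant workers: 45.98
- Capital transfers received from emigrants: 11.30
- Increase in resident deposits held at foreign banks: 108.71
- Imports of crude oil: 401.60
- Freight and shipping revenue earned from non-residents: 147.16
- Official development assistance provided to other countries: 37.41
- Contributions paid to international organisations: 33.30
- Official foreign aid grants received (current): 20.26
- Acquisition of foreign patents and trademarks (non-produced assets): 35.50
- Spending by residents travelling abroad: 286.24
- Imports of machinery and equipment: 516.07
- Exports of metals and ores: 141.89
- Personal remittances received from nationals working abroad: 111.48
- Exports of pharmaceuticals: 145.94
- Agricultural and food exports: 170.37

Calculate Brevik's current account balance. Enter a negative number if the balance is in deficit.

Goods: -401.60 + 170.37 + 426.84 - 516.07 + 145.94 + 141.89 = -32.63
Services: 147.16 - 286.24 - 30.02 = -169.10
Primary income: 127.66
Secondary income: 20.26 - 37.41 + 111.48 - 45.98 - 33.30 = 15.05
Current account = (-32.63) + (-169.10) + 127.66 + 15.05 = -59.02
(Excluded from the current account — capital account: capital transfers received from emigrants 11.30, acquisition of foreign patents and trademarks (non-produced assets) 35.50; financial account: increase in resident deposits held at foreign banks 108.71.)

-59.02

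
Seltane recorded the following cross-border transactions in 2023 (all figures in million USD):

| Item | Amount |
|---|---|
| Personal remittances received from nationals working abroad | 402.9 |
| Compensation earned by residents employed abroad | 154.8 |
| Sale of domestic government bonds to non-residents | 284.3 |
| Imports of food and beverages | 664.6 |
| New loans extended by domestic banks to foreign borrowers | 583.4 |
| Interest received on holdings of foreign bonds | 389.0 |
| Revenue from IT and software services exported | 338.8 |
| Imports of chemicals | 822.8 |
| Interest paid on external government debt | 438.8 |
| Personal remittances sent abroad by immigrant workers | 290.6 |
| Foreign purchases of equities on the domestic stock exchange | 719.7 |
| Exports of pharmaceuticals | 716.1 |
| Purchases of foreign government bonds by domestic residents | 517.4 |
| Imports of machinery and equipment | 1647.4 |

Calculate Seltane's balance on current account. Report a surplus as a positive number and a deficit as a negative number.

Goods: -664.6 + 716.1 - 822.8 - 1647.4 = -2418.7
Services: 338.8
Primary income: -438.8 + 389.0 + 154.8 = 105.0
Secondary income: 402.9 - 290.6 = 112.3
Current account = (-2418.7) + 338.8 + 105.0 + 112.3 = -1862.6
(Excluded from the current account — financial account: sale of domestic government bonds to non-residents 284.3, new loans extended by domestic banks to foreign borrowers 583.4, foreign purchases of equities on the domestic stock exchange 719.7, purchases of foreign government bonds by domestic residents 517.4.)

-1862.6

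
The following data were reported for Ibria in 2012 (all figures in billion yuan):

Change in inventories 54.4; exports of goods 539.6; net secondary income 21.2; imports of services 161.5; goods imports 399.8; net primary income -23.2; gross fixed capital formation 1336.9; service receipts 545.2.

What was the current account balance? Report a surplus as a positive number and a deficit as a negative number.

Goods balance = 539.6 - 399.8 = 139.8
Services balance = 545.2 - 161.5 = 383.7
Trade balance (goods + services) = 139.8 + 383.7 = 523.5
Net primary income = -23.2
Net secondary income = 21.2
Current account = 523.5 + (-23.2) + 21.2 = 521.5

521.5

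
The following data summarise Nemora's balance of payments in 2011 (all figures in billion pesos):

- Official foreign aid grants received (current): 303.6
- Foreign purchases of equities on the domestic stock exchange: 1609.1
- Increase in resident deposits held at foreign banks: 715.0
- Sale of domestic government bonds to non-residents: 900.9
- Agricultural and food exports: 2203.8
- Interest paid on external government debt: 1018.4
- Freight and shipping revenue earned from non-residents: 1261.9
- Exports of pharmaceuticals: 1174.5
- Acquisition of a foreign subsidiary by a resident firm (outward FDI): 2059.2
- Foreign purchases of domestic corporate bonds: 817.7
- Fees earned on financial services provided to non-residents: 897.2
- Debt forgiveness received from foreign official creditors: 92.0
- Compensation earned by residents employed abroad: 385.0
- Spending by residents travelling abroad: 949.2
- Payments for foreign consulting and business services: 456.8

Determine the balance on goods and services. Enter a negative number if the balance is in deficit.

Goods: 1174.5 + 2203.8 = 3378.3
Services: -456.8 + 1261.9 - 949.2 + 897.2 = 753.1
Trade balance = 3378.3 + 753.1 = 4131.4
(Excluded from the trade balance — secondary income: official foreign aid grants received (current) 303.6; financial account: foreign purchases of equities on the domestic stock exchange 1609.1, increase in resident deposits held at foreign banks 715.0, sale of domestic government bonds to non-residents 900.9, acquisition of a foreign subsidiary by a resident firm (outward FDI) 2059.2, foreign purchases of domestic corporate bonds 817.7; primary income: interest paid on external government debt 1018.4, compensation earned by residents employed abroad 385.0; capital account: debt forgiveness received from foreign official creditors 92.0.)

4131.4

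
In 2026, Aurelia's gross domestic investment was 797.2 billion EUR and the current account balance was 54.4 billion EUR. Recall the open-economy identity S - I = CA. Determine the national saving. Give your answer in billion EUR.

851.6

S = I + CA = 797.2 + 54.4 = 851.6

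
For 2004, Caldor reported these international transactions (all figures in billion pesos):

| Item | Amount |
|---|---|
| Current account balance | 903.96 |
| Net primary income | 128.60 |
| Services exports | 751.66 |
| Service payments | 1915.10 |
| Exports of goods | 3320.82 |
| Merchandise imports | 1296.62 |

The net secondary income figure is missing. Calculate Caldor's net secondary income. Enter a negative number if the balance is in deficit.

Current account = goods balance + services balance + net primary income + net secondary income
Sum of the known components = 989.36
Net secondary income = CA - (known components) = 903.96 - 989.36 = -85.40

-85.40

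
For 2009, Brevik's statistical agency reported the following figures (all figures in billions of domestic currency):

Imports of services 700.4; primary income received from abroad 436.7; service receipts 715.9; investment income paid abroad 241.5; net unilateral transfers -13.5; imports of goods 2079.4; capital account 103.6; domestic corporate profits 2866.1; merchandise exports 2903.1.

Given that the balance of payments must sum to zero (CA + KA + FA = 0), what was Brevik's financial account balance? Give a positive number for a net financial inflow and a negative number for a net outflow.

-1124.5

Goods balance = 2903.1 - 2079.4 = 823.7
Services balance = 715.9 - 700.4 = 15.5
Trade balance (goods + services) = 823.7 + 15.5 = 839.2
Net primary income = 436.7 - 241.5 = 195.2
Net secondary income = -13.5
Current account = 839.2 + 195.2 + (-13.5) = 1020.9
Financial account = -(1020.9 + 103.6) = -1124.5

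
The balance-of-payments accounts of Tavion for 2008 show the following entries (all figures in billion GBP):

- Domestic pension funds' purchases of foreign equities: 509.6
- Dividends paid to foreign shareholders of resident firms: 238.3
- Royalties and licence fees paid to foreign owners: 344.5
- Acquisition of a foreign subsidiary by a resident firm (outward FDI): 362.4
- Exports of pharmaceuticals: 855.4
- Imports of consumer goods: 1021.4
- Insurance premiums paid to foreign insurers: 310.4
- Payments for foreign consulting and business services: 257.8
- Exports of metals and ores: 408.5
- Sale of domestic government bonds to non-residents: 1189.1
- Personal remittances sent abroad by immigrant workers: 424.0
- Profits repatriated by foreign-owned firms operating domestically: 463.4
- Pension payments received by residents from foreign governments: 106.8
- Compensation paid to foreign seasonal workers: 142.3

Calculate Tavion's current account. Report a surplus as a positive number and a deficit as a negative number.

-1831.4

Goods: 408.5 + 855.4 - 1021.4 = 242.5
Services: -344.5 - 257.8 - 310.4 = -912.7
Primary income: -142.3 - 238.3 - 463.4 = -844.0
Secondary income: 106.8 - 424.0 = -317.2
Current account = 242.5 + (-912.7) + (-844.0) + (-317.2) = -1831.4
(Excluded from the current account — financial account: domestic pension funds' purchases of foreign equities 509.6, acquisition of a foreign subsidiary by a resident firm (outward FDI) 362.4, sale of domestic government bonds to non-residents 1189.1.)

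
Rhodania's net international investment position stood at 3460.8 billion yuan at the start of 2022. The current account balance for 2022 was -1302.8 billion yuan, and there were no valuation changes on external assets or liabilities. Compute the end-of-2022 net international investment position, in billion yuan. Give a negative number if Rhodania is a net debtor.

With no valuation effects, change in NIIP = current account = -1302.8
End-of-year NIIP = 3460.8 + (-1302.8) = 2158.0

2158.0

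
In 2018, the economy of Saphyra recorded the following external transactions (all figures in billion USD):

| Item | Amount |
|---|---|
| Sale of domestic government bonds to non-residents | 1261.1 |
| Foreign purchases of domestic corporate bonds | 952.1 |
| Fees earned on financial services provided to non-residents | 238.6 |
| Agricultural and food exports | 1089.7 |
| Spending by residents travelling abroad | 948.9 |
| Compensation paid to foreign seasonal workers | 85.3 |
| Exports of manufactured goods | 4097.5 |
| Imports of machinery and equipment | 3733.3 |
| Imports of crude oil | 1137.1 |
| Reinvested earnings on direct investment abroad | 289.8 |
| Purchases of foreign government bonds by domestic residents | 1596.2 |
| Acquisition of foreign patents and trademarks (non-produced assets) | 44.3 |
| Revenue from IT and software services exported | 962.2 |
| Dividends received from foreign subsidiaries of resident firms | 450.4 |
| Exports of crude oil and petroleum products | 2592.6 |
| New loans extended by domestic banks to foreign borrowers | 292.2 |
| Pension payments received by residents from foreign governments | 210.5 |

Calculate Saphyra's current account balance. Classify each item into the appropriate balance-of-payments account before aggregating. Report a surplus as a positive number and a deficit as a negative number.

4026.7

Goods: 1089.7 - 1137.1 - 3733.3 + 2592.6 + 4097.5 = 2909.4
Services: 962.2 + 238.6 - 948.9 = 251.9
Primary income: 450.4 + 289.8 - 85.3 = 654.9
Secondary income: 210.5
Current account = 2909.4 + 251.9 + 654.9 + 210.5 = 4026.7
(Excluded from the current account — financial account: sale of domestic government bonds to non-residents 1261.1, foreign purchases of domestic corporate bonds 952.1, purchases of foreign government bonds by domestic residents 1596.2, new loans extended by domestic banks to foreign borrowers 292.2; capital account: acquisition of foreign patents and trademarks (non-produced assets) 44.3.)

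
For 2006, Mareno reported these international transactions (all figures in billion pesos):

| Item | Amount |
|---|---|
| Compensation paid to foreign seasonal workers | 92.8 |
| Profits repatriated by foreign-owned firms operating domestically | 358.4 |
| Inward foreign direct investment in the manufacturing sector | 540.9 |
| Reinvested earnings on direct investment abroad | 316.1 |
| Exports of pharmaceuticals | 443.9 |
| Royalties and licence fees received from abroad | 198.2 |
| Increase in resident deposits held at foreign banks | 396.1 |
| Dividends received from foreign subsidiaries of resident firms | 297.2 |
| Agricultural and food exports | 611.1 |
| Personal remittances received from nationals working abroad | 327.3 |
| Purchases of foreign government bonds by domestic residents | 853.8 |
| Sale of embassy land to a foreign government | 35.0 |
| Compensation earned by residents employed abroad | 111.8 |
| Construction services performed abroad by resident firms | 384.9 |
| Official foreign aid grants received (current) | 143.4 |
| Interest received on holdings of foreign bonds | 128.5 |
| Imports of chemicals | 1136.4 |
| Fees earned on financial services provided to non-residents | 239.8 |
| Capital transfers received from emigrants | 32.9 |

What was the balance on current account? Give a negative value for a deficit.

Goods: -1136.4 + 611.1 + 443.9 = -81.4
Services: 384.9 + 239.8 + 198.2 = 822.9
Primary income: 128.5 + 111.8 - 92.8 + 316.1 - 358.4 + 297.2 = 402.4
Secondary income: 327.3 + 143.4 = 470.7
Current account = (-81.4) + 822.9 + 402.4 + 470.7 = 1614.6
(Excluded from the current account — financial account: inward foreign direct investment in the manufacturing sector 540.9, increase in resident deposits held at foreign banks 396.1, purchases of foreign government bonds by domestic residents 853.8; capital account: sale of embassy land to a foreign government 35.0, capital transfers received from emigrants 32.9.)

1614.6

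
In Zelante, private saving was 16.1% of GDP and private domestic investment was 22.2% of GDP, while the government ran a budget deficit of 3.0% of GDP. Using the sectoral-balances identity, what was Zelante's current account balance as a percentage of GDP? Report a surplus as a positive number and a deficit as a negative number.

-9.1

By the sectoral-balances identity, CA = (S_private - I) + (T - G).
Private balance = 16.1 - 22.2 = -6.1
Government balance (T - G) = -3.0
CA = -6.1 + (-3.0) = -9.1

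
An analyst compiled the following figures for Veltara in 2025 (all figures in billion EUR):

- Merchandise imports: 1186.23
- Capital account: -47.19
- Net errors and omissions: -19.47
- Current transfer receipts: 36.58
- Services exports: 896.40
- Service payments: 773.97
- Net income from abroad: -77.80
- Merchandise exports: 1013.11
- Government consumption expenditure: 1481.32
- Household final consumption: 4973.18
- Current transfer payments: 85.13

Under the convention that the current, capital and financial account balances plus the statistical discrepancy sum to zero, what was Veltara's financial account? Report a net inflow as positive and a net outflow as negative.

Goods balance = 1013.11 - 1186.23 = -173.12
Services balance = 896.40 - 773.97 = 122.43
Trade balance (goods + services) = -173.12 + 122.43 = -50.69
Net primary income = -77.80
Net secondary income = 36.58 - 85.13 = -48.55
Current account = -50.69 + (-77.80) + (-48.55) = -177.04
Financial account = -(-177.04 + (-47.19) + (-19.47)) = 243.70

243.70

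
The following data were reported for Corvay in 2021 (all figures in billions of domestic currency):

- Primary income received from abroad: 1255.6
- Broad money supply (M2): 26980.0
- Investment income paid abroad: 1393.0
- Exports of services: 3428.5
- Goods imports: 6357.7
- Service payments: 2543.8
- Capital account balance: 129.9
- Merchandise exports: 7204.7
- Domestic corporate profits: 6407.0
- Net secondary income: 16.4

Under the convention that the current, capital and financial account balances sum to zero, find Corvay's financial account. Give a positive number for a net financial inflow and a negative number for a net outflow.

-1740.6

Goods balance = 7204.7 - 6357.7 = 847.0
Services balance = 3428.5 - 2543.8 = 884.7
Trade balance (goods + services) = 847.0 + 884.7 = 1731.7
Net primary income = 1255.6 - 1393.0 = -137.4
Net secondary income = 16.4
Current account = 1731.7 + (-137.4) + 16.4 = 1610.7
Financial account = -(1610.7 + 129.9) = -1740.6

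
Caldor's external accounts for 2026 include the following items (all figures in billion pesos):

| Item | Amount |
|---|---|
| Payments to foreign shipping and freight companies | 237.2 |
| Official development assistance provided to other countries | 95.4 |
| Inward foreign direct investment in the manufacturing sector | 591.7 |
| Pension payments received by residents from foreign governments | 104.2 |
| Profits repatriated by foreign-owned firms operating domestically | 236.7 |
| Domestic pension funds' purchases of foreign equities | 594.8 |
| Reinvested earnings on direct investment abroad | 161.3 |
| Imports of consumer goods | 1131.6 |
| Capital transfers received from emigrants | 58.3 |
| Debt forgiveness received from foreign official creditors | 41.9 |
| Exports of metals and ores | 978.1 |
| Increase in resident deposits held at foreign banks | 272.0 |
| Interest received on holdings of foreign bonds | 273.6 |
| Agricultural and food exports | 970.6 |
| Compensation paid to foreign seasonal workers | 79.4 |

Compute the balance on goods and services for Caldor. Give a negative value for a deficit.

579.9

Goods: 978.1 + 970.6 - 1131.6 = 817.1
Services: -237.2
Trade balance = 817.1 + (-237.2) = 579.9
(Excluded from the trade balance — secondary income: official development assistance provided to other countries 95.4, pension payments received by residents from foreign governments 104.2; financial account: inward foreign direct investment in the manufacturing sector 591.7, domestic pension funds' purchases of foreign equities 594.8, increase in resident deposits held at foreign banks 272.0; primary income: profits repatriated by foreign-owned firms operating domestically 236.7, reinvested earnings on direct investment abroad 161.3, interest received on holdings of foreign bonds 273.6, compensation paid to foreign seasonal workers 79.4; capital account: capital transfers received from emigrants 58.3, debt forgiveness received from foreign official creditors 41.9.)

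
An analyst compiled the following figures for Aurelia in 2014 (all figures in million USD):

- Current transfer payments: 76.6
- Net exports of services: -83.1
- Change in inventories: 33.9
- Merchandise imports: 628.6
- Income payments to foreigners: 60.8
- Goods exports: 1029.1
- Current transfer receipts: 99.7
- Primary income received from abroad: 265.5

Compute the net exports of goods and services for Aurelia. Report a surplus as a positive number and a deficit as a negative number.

Goods balance = 1029.1 - 628.6 = 400.5
Services balance = -83.1
Trade balance (goods + services) = 400.5 + (-83.1) = 317.4

317.4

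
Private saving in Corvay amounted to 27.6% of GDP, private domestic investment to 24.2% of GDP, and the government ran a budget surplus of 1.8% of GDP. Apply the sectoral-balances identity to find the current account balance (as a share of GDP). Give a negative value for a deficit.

By the sectoral-balances identity, CA = (S_private - I) + (T - G).
Private balance = 27.6 - 24.2 = 3.4
Government balance (T - G) = 1.8
CA = 3.4 + 1.8 = 5.2

5.2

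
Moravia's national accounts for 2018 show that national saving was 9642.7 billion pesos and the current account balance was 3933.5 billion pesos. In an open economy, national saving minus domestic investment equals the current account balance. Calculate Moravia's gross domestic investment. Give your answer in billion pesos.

I = S - CA = 9642.7 - 3933.5 = 5709.2

5709.2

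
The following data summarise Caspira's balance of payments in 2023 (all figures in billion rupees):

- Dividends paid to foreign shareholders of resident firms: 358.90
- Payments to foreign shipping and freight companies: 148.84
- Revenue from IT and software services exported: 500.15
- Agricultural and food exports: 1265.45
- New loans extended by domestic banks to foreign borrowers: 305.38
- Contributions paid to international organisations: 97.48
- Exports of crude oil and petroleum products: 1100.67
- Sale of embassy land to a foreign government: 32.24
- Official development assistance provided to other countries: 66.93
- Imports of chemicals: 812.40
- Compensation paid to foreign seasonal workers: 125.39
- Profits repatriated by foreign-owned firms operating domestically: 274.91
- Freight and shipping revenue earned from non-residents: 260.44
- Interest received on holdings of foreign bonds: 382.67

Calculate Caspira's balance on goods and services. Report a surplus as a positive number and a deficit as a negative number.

2165.47

Goods: 1265.45 + 1100.67 - 812.40 = 1553.72
Services: 500.15 + 260.44 - 148.84 = 611.75
Trade balance = 1553.72 + 611.75 = 2165.47
(Excluded from the trade balance — primary income: dividends paid to foreign shareholders of resident firms 358.90, compensation paid to foreign seasonal workers 125.39, profits repatriated by foreign-owned firms operating domestically 274.91, interest received on holdings of foreign bonds 382.67; financial account: new loans extended by domestic banks to foreign borrowers 305.38; secondary income: contributions paid to international organisations 97.48, official development assistance provided to other countries 66.93; capital account: sale of embassy land to a foreign government 32.24.)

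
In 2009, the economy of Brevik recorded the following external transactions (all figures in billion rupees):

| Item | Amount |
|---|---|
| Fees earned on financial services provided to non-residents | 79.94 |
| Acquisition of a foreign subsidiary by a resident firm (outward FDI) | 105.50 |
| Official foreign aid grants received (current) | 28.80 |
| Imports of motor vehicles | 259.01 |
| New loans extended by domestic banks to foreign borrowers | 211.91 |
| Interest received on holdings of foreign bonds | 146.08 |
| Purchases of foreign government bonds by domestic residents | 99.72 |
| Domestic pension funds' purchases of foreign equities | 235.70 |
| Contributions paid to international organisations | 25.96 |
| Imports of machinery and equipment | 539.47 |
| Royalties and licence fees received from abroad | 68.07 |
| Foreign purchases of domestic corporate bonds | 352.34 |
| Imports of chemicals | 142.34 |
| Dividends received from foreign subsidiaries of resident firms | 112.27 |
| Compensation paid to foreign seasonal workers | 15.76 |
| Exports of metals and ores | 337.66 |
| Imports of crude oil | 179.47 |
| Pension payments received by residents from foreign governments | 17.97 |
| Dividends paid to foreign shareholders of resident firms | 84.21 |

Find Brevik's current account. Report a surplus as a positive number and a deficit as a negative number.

Goods: -539.47 - 259.01 - 179.47 - 142.34 + 337.66 = -782.63
Services: 68.07 + 79.94 = 148.01
Primary income: 112.27 - 84.21 - 15.76 + 146.08 = 158.38
Secondary income: -25.96 + 28.80 + 17.97 = 20.81
Current account = (-782.63) + 148.01 + 158.38 + 20.81 = -455.43
(Excluded from the current account — financial account: acquisition of a foreign subsidiary by a resident firm (outward FDI) 105.50, new loans extended by domestic banks to foreign borrowers 211.91, purchases of foreign government bonds by domestic residents 99.72, domestic pension funds' purchases of foreign equities 235.70, foreign purchases of domestic corporate bonds 352.34.)

-455.43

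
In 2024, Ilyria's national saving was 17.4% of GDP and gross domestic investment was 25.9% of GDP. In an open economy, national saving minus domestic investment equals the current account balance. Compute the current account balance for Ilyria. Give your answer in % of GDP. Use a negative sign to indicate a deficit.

-8.5

CA = S - I = 17.4 - 25.9 = -8.5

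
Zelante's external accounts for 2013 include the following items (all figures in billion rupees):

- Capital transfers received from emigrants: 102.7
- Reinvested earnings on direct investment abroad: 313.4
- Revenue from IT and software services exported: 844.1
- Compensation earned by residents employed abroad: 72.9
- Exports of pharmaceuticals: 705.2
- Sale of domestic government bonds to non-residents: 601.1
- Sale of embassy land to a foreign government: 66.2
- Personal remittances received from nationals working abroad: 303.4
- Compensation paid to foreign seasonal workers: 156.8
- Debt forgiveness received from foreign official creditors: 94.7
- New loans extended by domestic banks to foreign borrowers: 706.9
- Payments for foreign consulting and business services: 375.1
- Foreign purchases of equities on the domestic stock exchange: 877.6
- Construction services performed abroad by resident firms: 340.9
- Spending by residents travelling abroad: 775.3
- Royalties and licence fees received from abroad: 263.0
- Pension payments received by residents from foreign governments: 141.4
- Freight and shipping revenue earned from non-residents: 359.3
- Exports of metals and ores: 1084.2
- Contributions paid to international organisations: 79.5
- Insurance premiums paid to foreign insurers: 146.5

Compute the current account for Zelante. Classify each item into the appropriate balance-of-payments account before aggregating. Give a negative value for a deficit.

Goods: 1084.2 + 705.2 = 1789.4
Services: 844.1 + 359.3 + 263.0 + 340.9 - 146.5 - 775.3 - 375.1 = 510.4
Primary income: -156.8 + 313.4 + 72.9 = 229.5
Secondary income: 141.4 - 79.5 + 303.4 = 365.3
Current account = 1789.4 + 510.4 + 229.5 + 365.3 = 2894.6
(Excluded from the current account — capital account: capital transfers received from emigrants 102.7, sale of embassy land to a foreign government 66.2, debt forgiveness received from foreign official creditors 94.7; financial account: sale of domestic government bonds to non-residents 601.1, new loans extended by domestic banks to foreign borrowers 706.9, foreign purchases of equities on the domestic stock exchange 877.6.)

2894.6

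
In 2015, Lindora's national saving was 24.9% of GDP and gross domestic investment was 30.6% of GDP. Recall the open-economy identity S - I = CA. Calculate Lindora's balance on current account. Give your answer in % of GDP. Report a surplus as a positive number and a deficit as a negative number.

CA = S - I = 24.9 - 30.6 = -5.7

-5.7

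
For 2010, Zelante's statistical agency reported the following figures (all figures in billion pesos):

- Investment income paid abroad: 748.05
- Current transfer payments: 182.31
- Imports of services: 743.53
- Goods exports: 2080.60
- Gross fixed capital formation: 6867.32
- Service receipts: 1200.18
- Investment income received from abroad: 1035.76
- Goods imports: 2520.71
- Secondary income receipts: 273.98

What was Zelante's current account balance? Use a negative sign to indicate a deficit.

395.92

Goods balance = 2080.60 - 2520.71 = -440.11
Services balance = 1200.18 - 743.53 = 456.65
Trade balance (goods + services) = -440.11 + 456.65 = 16.54
Net primary income = 1035.76 - 748.05 = 287.71
Net secondary income = 273.98 - 182.31 = 91.67
Current account = 16.54 + 287.71 + 91.67 = 395.92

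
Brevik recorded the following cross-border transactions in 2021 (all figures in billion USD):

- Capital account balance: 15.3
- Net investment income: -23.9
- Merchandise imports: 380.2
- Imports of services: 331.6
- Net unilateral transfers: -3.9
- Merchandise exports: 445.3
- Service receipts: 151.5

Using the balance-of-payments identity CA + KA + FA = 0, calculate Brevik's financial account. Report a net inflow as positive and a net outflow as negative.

127.5

Goods balance = 445.3 - 380.2 = 65.1
Services balance = 151.5 - 331.6 = -180.1
Trade balance (goods + services) = 65.1 + (-180.1) = -115.0
Net primary income = -23.9
Net secondary income = -3.9
Current account = -115.0 + (-23.9) + (-3.9) = -142.8
Financial account = -(-142.8 + 15.3) = 127.5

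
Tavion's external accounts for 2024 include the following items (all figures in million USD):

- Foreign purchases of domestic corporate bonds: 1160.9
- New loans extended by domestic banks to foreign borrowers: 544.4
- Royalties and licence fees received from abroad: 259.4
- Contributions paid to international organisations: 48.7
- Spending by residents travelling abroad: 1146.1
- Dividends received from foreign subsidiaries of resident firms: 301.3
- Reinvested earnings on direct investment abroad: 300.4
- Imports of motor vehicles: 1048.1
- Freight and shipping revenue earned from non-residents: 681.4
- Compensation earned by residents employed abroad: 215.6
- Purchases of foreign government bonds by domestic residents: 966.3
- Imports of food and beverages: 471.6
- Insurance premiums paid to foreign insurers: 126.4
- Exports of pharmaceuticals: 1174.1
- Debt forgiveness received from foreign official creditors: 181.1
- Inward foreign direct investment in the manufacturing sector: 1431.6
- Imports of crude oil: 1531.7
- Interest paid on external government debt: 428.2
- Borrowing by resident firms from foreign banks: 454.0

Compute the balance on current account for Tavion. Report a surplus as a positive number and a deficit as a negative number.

Goods: -1531.7 - 1048.1 - 471.6 + 1174.1 = -1877.3
Services: -126.4 + 681.4 - 1146.1 + 259.4 = -331.7
Primary income: 301.3 + 300.4 - 428.2 + 215.6 = 389.1
Secondary income: -48.7
Current account = (-1877.3) + (-331.7) + 389.1 + (-48.7) = -1868.6
(Excluded from the current account — financial account: foreign purchases of domestic corporate bonds 1160.9, new loans extended by domestic banks to foreign borrowers 544.4, purchases of foreign government bonds by domestic residents 966.3, inward foreign direct investment in the manufacturing sector 1431.6, borrowing by resident firms from foreign banks 454.0; capital account: debt forgiveness received from foreign official creditors 181.1.)

-1868.6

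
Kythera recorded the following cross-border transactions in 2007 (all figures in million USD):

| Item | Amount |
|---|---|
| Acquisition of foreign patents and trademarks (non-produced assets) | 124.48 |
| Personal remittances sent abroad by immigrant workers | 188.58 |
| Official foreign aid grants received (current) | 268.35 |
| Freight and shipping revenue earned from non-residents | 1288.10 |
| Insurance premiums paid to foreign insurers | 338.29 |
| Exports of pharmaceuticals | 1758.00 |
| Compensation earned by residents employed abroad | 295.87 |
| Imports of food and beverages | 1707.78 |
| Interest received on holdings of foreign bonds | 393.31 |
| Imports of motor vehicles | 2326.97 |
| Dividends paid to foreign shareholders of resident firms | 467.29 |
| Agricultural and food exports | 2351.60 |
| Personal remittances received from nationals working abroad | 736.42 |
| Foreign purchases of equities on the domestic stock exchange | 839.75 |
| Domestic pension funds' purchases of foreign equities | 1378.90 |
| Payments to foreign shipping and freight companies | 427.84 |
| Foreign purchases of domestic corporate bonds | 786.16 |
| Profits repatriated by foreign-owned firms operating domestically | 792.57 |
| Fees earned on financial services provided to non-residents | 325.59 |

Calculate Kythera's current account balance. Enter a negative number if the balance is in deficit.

Goods: 2351.60 - 1707.78 + 1758.00 - 2326.97 = 74.85
Services: 325.59 - 338.29 - 427.84 + 1288.10 = 847.56
Primary income: 295.87 - 467.29 - 792.57 + 393.31 = -570.68
Secondary income: -188.58 + 268.35 + 736.42 = 816.19
Current account = 74.85 + 847.56 + (-570.68) + 816.19 = 1167.92
(Excluded from the current account — capital account: acquisition of foreign patents and trademarks (non-produced assets) 124.48; financial account: foreign purchases of equities on the domestic stock exchange 839.75, domestic pension funds' purchases of foreign equities 1378.90, foreign purchases of domestic corporate bonds 786.16.)

1167.92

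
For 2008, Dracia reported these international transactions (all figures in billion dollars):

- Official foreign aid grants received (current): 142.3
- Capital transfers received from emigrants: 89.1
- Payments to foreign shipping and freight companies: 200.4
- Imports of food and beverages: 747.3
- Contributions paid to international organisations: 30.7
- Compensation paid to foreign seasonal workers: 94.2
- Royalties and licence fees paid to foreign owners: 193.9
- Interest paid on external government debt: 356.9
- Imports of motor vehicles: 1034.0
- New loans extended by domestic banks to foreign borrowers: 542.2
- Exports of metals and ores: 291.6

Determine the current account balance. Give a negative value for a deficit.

Goods: -747.3 + 291.6 - 1034.0 = -1489.7
Services: -193.9 - 200.4 = -394.3
Primary income: -94.2 - 356.9 = -451.1
Secondary income: -30.7 + 142.3 = 111.6
Current account = (-1489.7) + (-394.3) + (-451.1) + 111.6 = -2223.5
(Excluded from the current account — capital account: capital transfers received from emigrants 89.1; financial account: new loans extended by domestic banks to foreign borrowers 542.2.)

-2223.5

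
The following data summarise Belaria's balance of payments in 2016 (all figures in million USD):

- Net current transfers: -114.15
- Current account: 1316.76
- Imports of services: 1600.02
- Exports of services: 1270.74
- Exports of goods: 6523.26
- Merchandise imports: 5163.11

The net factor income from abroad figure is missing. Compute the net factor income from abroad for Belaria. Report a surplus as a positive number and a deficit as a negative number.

Current account = goods balance + services balance + net primary income + net secondary income
Sum of the known components = 916.72
Net factor income from abroad = CA - (known components) = 1316.76 - 916.72 = 400.04

400.04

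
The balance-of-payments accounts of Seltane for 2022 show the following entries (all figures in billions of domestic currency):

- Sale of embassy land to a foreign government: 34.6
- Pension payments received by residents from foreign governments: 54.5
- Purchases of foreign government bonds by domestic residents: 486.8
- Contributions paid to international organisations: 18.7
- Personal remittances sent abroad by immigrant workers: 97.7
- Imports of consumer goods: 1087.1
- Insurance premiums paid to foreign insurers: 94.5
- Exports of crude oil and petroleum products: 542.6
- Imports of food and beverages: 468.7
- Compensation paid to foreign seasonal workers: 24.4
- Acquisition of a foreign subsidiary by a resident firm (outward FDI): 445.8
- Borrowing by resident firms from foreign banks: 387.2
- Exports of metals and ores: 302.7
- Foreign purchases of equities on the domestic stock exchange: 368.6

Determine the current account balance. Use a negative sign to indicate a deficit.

Goods: -1087.1 + 542.6 + 302.7 - 468.7 = -710.5
Services: -94.5
Primary income: -24.4
Secondary income: 54.5 - 97.7 - 18.7 = -61.9
Current account = (-710.5) + (-94.5) + (-24.4) + (-61.9) = -891.3
(Excluded from the current account — capital account: sale of embassy land to a foreign government 34.6; financial account: purchases of foreign government bonds by domestic residents 486.8, acquisition of a foreign subsidiary by a resident firm (outward FDI) 445.8, borrowing by resident firms from foreign banks 387.2, foreign purchases of equities on the domestic stock exchange 368.6.)

-891.3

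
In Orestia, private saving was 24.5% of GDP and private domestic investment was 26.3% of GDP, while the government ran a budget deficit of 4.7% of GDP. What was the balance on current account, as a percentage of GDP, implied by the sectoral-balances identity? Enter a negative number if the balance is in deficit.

By the sectoral-balances identity, CA = (S_private - I) + (T - G).
Private balance = 24.5 - 26.3 = -1.8
Government balance (T - G) = -4.7
CA = -1.8 + (-4.7) = -6.5

-6.5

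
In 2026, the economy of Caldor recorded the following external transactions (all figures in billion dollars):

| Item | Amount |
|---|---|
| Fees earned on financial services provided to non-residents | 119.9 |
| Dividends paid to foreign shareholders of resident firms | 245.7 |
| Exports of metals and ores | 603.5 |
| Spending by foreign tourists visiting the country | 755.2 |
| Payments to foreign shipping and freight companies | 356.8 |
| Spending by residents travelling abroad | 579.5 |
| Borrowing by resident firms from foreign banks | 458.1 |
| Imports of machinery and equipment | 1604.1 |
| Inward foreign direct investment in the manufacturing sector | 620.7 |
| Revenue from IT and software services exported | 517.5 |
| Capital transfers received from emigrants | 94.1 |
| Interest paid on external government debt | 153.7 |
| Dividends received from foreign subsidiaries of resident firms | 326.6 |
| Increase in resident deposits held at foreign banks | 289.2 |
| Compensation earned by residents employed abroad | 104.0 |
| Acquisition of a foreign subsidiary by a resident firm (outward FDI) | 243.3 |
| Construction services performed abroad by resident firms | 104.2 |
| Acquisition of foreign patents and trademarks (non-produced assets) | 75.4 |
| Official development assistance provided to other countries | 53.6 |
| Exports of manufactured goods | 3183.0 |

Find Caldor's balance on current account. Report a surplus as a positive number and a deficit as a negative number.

Goods: 3183.0 + 603.5 - 1604.1 = 2182.4
Services: 104.2 + 755.2 + 517.5 + 119.9 - 579.5 - 356.8 = 560.5
Primary income: 326.6 + 104.0 - 153.7 - 245.7 = 31.2
Secondary income: -53.6
Current account = 2182.4 + 560.5 + 31.2 + (-53.6) = 2720.5
(Excluded from the current account — financial account: borrowing by resident firms from foreign banks 458.1, inward foreign direct investment in the manufacturing sector 620.7, increase in resident deposits held at foreign banks 289.2, acquisition of a foreign subsidiary by a resident firm (outward FDI) 243.3; capital account: capital transfers received from emigrants 94.1, acquisition of foreign patents and trademarks (non-produced assets) 75.4.)

2720.5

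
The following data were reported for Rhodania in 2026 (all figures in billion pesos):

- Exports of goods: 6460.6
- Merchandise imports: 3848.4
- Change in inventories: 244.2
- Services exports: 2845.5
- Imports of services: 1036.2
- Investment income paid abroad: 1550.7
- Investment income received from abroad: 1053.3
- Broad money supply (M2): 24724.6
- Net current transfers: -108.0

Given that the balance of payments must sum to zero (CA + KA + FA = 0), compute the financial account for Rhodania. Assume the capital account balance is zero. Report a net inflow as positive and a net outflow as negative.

-3816.1

Goods balance = 6460.6 - 3848.4 = 2612.2
Services balance = 2845.5 - 1036.2 = 1809.3
Trade balance (goods + services) = 2612.2 + 1809.3 = 4421.5
Net primary income = 1053.3 - 1550.7 = -497.4
Net secondary income = -108.0
Current account = 4421.5 + (-497.4) + (-108.0) = 3816.1
Financial account = -(3816.1) = -3816.1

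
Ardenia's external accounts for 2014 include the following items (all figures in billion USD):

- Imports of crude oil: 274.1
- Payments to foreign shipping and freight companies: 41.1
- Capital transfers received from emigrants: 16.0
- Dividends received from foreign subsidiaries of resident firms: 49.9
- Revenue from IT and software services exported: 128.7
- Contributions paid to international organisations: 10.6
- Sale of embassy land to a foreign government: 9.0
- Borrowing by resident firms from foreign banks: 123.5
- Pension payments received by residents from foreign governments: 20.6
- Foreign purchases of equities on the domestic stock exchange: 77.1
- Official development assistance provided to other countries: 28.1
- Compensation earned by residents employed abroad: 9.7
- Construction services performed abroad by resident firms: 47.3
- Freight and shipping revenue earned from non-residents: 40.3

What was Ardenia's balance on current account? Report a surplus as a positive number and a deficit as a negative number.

-57.4

Goods: -274.1
Services: -41.1 + 40.3 + 128.7 + 47.3 = 175.2
Primary income: 49.9 + 9.7 = 59.6
Secondary income: -28.1 + 20.6 - 10.6 = -18.1
Current account = (-274.1) + 175.2 + 59.6 + (-18.1) = -57.4
(Excluded from the current account — capital account: capital transfers received from emigrants 16.0, sale of embassy land to a foreign government 9.0; financial account: borrowing by resident firms from foreign banks 123.5, foreign purchases of equities on the domestic stock exchange 77.1.)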